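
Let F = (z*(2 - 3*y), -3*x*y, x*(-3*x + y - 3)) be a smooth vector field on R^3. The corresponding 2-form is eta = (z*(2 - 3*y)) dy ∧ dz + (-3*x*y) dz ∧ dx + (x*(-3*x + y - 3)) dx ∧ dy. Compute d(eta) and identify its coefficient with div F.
d(eta) = (-3*x) dx ∧ dy ∧ dz; div F = -3*x

For a 2-form in R^3 of the form above, applying d gives a 3-form with coefficient ∂P/∂x + ∂Q/∂y + ∂R/∂z:
  ∂P/∂x = 0
  ∂Q/∂y = -3*x
  ∂R/∂z = 0
Sum = -3*x, which is exactly div F.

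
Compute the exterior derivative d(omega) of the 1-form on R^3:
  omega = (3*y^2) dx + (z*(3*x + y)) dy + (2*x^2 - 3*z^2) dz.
d(omega) = (-6*y + 3*z) dx ∧ dy + (4*x) dx ∧ dz + (-3*x - y) dy ∧ dz

For a 1-form omega = sum_i f_i dx_i, the exterior derivative is
  d(omega) = sum_{i < j} (∂f_j/∂x_i - ∂f_i/∂x_j) dx_i ∧ dx_j.
  coefficient of dx ∧ dy: ∂f_2/∂x - ∂f_1/∂y = ∂(z*(3*x + y))/∂x - ∂(3*y^2)/∂y = -6*y + 3*z
  coefficient of dx ∧ dz: ∂f_3/∂x - ∂f_1/∂z = ∂(2*x^2 - 3*z^2)/∂x - ∂(3*y^2)/∂z = 4*x
  coefficient of dy ∧ dz: ∂f_3/∂y - ∂f_2/∂z = ∂(2*x^2 - 3*z^2)/∂y - ∂(z*(3*x + y))/∂z = -3*x - y
Assembling: d(omega) = (-6*y + 3*z) dx ∧ dy + (4*x) dx ∧ dz + (-3*x - y) dy ∧ dz.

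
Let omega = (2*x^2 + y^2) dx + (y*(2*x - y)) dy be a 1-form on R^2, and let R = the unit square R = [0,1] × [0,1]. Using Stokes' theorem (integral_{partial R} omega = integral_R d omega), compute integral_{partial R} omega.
integral_(partial R) omega = 0

Stokes: integral_partial_R omega = integral_R d omega with d omega = (∂Q/∂x - ∂P/∂y) dx ∧ dy.
  ∂Q/∂x = 2*y
  ∂P/∂y = 2*y
  integrand = ∂Q/∂x - ∂P/∂y = 0.
Integrating over R: integral_0^1 integral_0^1 (0) dx dy = 0.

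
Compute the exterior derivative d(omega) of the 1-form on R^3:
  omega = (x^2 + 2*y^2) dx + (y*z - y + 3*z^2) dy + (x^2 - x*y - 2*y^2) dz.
d(omega) = (-4*y) dx ∧ dy + (2*x - y) dx ∧ dz + (-x - 5*y - 6*z) dy ∧ dz

For a 1-form omega = sum_i f_i dx_i, the exterior derivative is
  d(omega) = sum_{i < j} (∂f_j/∂x_i - ∂f_i/∂x_j) dx_i ∧ dx_j.
  coefficient of dx ∧ dy: ∂f_2/∂x - ∂f_1/∂y = ∂(y*z - y + 3*z^2)/∂x - ∂(x^2 + 2*y^2)/∂y = -4*y
  coefficient of dx ∧ dz: ∂f_3/∂x - ∂f_1/∂z = ∂(x^2 - x*y - 2*y^2)/∂x - ∂(x^2 + 2*y^2)/∂z = 2*x - y
  coefficient of dy ∧ dz: ∂f_3/∂y - ∂f_2/∂z = ∂(x^2 - x*y - 2*y^2)/∂y - ∂(y*z - y + 3*z^2)/∂z = -x - 5*y - 6*z
Assembling: d(omega) = (-4*y) dx ∧ dy + (2*x - y) dx ∧ dz + (-x - 5*y - 6*z) dy ∧ dz.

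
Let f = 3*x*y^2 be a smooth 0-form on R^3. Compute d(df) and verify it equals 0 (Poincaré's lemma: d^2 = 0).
d(df) = 0

Step 1: df = sum_i (∂f/∂x_i) dx_i = (3*y^2) dx + (6*x*y) dy + (0) dz.
Step 2: Apply d again. Using the 1-form formula, the coefficient of dx ∧ dy in d(df) is ∂^2 f/∂x ∂y - ∂^2 f/∂y ∂x = (6*y) - (6*y) = 0 (equality of mixed partials for smooth f).
Similarly for dx ∧ dz and dy ∧ dz — all coefficients vanish. So d(df) = 0.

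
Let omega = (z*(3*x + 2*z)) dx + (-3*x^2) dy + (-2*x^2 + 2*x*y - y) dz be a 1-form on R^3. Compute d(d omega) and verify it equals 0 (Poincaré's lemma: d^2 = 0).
d(d omega) = 0

Step 1: d omega = sum_{i<j} (∂f_j/∂x_i - ∂f_i/∂x_j) dx_i ∧ dx_j:
  coeff of dx ∧ dy: -6*x
  coeff of dx ∧ dz: -7*x + 2*y - 4*z
  coeff of dy ∧ dz: 2*x - 1
Step 2: Apply d again to each 2-form coefficient. The only possible 3-form in R^3 is dx ∧ dy ∧ dz, with coefficient
  ∂(coeff of dy∧dz)/∂x - ∂(coeff of dx∧dz)/∂y + ∂(coeff of dx∧dy)/∂z
  = ∂/∂x (2*x - 1) - ∂/∂y (-7*x + 2*y - 4*z) + ∂/∂z (-6*x).
Each of these terms simplifies to sums of mixed partials that cancel in pairs. The result is 0 (by equality of mixed partials for smooth functions — Schwarz / Clairaut).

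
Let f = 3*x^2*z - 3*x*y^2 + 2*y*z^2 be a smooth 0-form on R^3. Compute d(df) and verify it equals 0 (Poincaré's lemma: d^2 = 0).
d(df) = 0

Step 1: df = sum_i (∂f/∂x_i) dx_i = (6*x*z - 3*y^2) dx + (-6*x*y + 2*z^2) dy + (3*x^2 + 4*y*z) dz.
Step 2: Apply d again. Using the 1-form formula, the coefficient of dx ∧ dy in d(df) is ∂^2 f/∂x ∂y - ∂^2 f/∂y ∂x = (-6*y) - (-6*y) = 0 (equality of mixed partials for smooth f).
Similarly for dx ∧ dz and dy ∧ dz — all coefficients vanish. So d(df) = 0.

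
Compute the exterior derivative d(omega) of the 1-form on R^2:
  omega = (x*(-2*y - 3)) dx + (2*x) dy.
d(omega) = (2*x + 2) dx ∧ dy

For a 1-form omega = sum_i f_i dx_i, the exterior derivative is
  d(omega) = sum_{i < j} (∂f_j/∂x_i - ∂f_i/∂x_j) dx_i ∧ dx_j.
  coefficient of dx ∧ dy: ∂f_2/∂x - ∂f_1/∂y = ∂(2*x)/∂x - ∂(x*(-2*y - 3))/∂y = 2*x + 2
Assembling: d(omega) = (2*x + 2) dx ∧ dy.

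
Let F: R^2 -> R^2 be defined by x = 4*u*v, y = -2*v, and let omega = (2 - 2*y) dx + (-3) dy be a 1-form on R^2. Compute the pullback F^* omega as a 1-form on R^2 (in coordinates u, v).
F^* omega = (8*v*(2*v + 1)) du + (16*u*v + 8*u + 6) dv

Using F^*(f dg) = (f ∘ F) d(g ∘ F), substitute each coordinate x_i by F_i(u, v) in f_i, and replace dx_i by d F_i = (∂F_i/∂u) du + (∂F_i/∂v) dv.
  For the x component: f_1(F) = 4*v + 2; d F_1 = (4*v) du + (4*u) dv
  For the y component: f_2(F) = -3; d F_2 = (0) du + (-2) dv
Combining and collecting du, dv coefficients:
  coeff of du: 8*v*(2*v + 1)
  coeff of dv: 16*u*v + 8*u + 6
F^* omega = (8*v*(2*v + 1)) du + (16*u*v + 8*u + 6) dv.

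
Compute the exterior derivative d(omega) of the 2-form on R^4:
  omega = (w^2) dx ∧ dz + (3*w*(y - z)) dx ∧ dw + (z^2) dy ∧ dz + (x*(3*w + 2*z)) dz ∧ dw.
d(omega) = (8*w + 2*z) dx ∧ dz ∧ dw + (-3*w) dx ∧ dy ∧ dw

For a 2-form omega = sum_{i<j} g_{ij} dx_i ∧ dx_j, the exterior derivative is
  d(omega) = sum_{i<j} d(g_{ij}) ∧ dx_i ∧ dx_j = sum_{i<j, k} (∂g_{ij}/∂x_k) dx_k ∧ dx_i ∧ dx_j.
Expand each term, using dx_k ∧ dx_i ∧ dx_j = sgn(permutation) dx_{(a)} ∧ dx_{(b)} ∧ dx_{(c)} with (a < b < c) sorted:
  d(w^2) includes (∂/∂w)(w^2) dw = (2*w) dw, which multiplied by dx ∧ dz gives (2*w) dx ∧ dz ∧ dw
  d(3*w*(y - z)) includes (∂/∂y)(3*w*(y - z)) dy = (3*w) dy, which multiplied by dx ∧ dw gives (-3*w) dx ∧ dy ∧ dw
  d(3*w*(y - z)) includes (∂/∂z)(3*w*(y - z)) dz = (-3*w) dz, which multiplied by dx ∧ dw gives (3*w) dx ∧ dz ∧ dw
  d(x*(3*w + 2*z)) includes (∂/∂x)(x*(3*w + 2*z)) dx = (3*w + 2*z) dx, which multiplied by dz ∧ dw gives (3*w + 2*z) dx ∧ dz ∧ dw
Collecting like 3-forms: d(omega) = (8*w + 2*z) dx ∧ dz ∧ dw + (-3*w) dx ∧ dy ∧ dw.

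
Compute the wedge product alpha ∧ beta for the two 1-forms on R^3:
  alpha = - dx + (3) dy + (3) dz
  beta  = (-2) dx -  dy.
alpha ∧ beta = (7) dx ∧ dy + (6) dx ∧ dz + (3) dy ∧ dz

Distribute the wedge, using dx_i ∧ dx_j = -dx_j ∧ dx_i and dx_i ∧ dx_i = 0. For each pair (i, j) with i < j, the coefficient of dx_i ∧ dx_j in alpha ∧ beta is (alpha_i * beta_j - alpha_j * beta_i). Collecting: alpha ∧ beta = (7) dx ∧ dy + (6) dx ∧ dz + (3) dy ∧ dz.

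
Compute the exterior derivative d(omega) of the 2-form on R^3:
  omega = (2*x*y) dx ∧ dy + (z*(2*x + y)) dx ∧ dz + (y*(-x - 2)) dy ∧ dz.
d(omega) = (-y - z) dx ∧ dy ∧ dz

For a 2-form omega = sum_{i<j} g_{ij} dx_i ∧ dx_j, the exterior derivative is
  d(omega) = sum_{i<j} d(g_{ij}) ∧ dx_i ∧ dx_j = sum_{i<j, k} (∂g_{ij}/∂x_k) dx_k ∧ dx_i ∧ dx_j.
Expand each term, using dx_k ∧ dx_i ∧ dx_j = sgn(permutation) dx_{(a)} ∧ dx_{(b)} ∧ dx_{(c)} with (a < b < c) sorted:
  d(z*(2*x + y)) includes (∂/∂y)(z*(2*x + y)) dy = (z) dy, which multiplied by dx ∧ dz gives (-z) dx ∧ dy ∧ dz
  d(y*(-x - 2)) includes (∂/∂x)(y*(-x - 2)) dx = (-y) dx, which multiplied by dy ∧ dz gives (-y) dx ∧ dy ∧ dz
Collecting like 3-forms: d(omega) = (-y - z) dx ∧ dy ∧ dz.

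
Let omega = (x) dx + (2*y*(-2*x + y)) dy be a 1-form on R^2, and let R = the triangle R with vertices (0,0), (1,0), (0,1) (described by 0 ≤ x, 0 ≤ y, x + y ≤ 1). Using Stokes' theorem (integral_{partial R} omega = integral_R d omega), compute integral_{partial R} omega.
integral_(partial R) omega = -2/3

Stokes: integral_partial_R omega = integral_R d omega with d omega = (∂Q/∂x - ∂P/∂y) dx ∧ dy.
  ∂Q/∂x = -4*y
  ∂P/∂y = 0
  integrand = ∂Q/∂x - ∂P/∂y = -4*y.
Integrating over R: integral_0^1 integral_0^{1-x} (-4*y) dy dx = -2/3.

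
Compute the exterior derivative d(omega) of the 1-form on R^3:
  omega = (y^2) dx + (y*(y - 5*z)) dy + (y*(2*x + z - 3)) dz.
d(omega) = (-2*y) dx ∧ dy + (2*y) dx ∧ dz + (2*x + 5*y + z - 3) dy ∧ dz

For a 1-form omega = sum_i f_i dx_i, the exterior derivative is
  d(omega) = sum_{i < j} (∂f_j/∂x_i - ∂f_i/∂x_j) dx_i ∧ dx_j.
  coefficient of dx ∧ dy: ∂f_2/∂x - ∂f_1/∂y = ∂(y*(y - 5*z))/∂x - ∂(y^2)/∂y = -2*y
  coefficient of dx ∧ dz: ∂f_3/∂x - ∂f_1/∂z = ∂(y*(2*x + z - 3))/∂x - ∂(y^2)/∂z = 2*y
  coefficient of dy ∧ dz: ∂f_3/∂y - ∂f_2/∂z = ∂(y*(2*x + z - 3))/∂y - ∂(y*(y - 5*z))/∂z = 2*x + 5*y + z - 3
Assembling: d(omega) = (-2*y) dx ∧ dy + (2*y) dx ∧ dz + (2*x + 5*y + z - 3) dy ∧ dz.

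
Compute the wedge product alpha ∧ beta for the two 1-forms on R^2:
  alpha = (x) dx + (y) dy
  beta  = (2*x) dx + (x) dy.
alpha ∧ beta = (x*(x - 2*y)) dx ∧ dy

Distribute the wedge, using dx_i ∧ dx_j = -dx_j ∧ dx_i and dx_i ∧ dx_i = 0. For each pair (i, j) with i < j, the coefficient of dx_i ∧ dx_j in alpha ∧ beta is (alpha_i * beta_j - alpha_j * beta_i). Collecting: alpha ∧ beta = (x*(x - 2*y)) dx ∧ dy.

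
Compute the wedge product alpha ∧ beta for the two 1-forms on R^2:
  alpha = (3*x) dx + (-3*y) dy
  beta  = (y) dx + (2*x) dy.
alpha ∧ beta = (6*x^2 + 3*y^2) dx ∧ dy

Distribute the wedge, using dx_i ∧ dx_j = -dx_j ∧ dx_i and dx_i ∧ dx_i = 0. For each pair (i, j) with i < j, the coefficient of dx_i ∧ dx_j in alpha ∧ beta is (alpha_i * beta_j - alpha_j * beta_i). Collecting: alpha ∧ beta = (6*x^2 + 3*y^2) dx ∧ dy.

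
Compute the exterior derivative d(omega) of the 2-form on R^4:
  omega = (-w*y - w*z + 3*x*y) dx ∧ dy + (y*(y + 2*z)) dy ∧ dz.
d(omega) = (-w) dx ∧ dy ∧ dz + (-y - z) dx ∧ dy ∧ dw

For a 2-form omega = sum_{i<j} g_{ij} dx_i ∧ dx_j, the exterior derivative is
  d(omega) = sum_{i<j} d(g_{ij}) ∧ dx_i ∧ dx_j = sum_{i<j, k} (∂g_{ij}/∂x_k) dx_k ∧ dx_i ∧ dx_j.
Expand each term, using dx_k ∧ dx_i ∧ dx_j = sgn(permutation) dx_{(a)} ∧ dx_{(b)} ∧ dx_{(c)} with (a < b < c) sorted:
  d(-w*y - w*z + 3*x*y) includes (∂/∂z)(-w*y - w*z + 3*x*y) dz = (-w) dz, which multiplied by dx ∧ dy gives (-w) dx ∧ dy ∧ dz
  d(-w*y - w*z + 3*x*y) includes (∂/∂w)(-w*y - w*z + 3*x*y) dw = (-y - z) dw, which multiplied by dx ∧ dy gives (-y - z) dx ∧ dy ∧ dw
Collecting like 3-forms: d(omega) = (-w) dx ∧ dy ∧ dz + (-y - z) dx ∧ dy ∧ dw.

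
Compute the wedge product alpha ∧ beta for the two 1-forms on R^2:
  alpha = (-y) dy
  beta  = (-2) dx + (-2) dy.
alpha ∧ beta = (-2*y) dx ∧ dy

Distribute the wedge, using dx_i ∧ dx_j = -dx_j ∧ dx_i and dx_i ∧ dx_i = 0. For each pair (i, j) with i < j, the coefficient of dx_i ∧ dx_j in alpha ∧ beta is (alpha_i * beta_j - alpha_j * beta_i). Collecting: alpha ∧ beta = (-2*y) dx ∧ dy.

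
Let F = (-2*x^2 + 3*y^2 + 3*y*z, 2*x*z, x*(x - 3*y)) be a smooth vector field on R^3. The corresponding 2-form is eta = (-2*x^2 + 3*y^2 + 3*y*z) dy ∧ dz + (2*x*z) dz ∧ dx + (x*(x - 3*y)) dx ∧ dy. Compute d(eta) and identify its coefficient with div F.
d(eta) = (-4*x) dx ∧ dy ∧ dz; div F = -4*x

For a 2-form in R^3 of the form above, applying d gives a 3-form with coefficient ∂P/∂x + ∂Q/∂y + ∂R/∂z:
  ∂P/∂x = -4*x
  ∂Q/∂y = 0
  ∂R/∂z = 0
Sum = -4*x, which is exactly div F.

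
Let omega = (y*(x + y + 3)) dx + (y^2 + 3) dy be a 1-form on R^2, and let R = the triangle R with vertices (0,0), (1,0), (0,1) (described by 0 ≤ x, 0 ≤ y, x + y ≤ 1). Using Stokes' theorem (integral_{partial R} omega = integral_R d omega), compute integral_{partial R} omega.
integral_(partial R) omega = -2

Stokes: integral_partial_R omega = integral_R d omega with d omega = (∂Q/∂x - ∂P/∂y) dx ∧ dy.
  ∂Q/∂x = 0
  ∂P/∂y = x + 2*y + 3
  integrand = ∂Q/∂x - ∂P/∂y = -x - 2*y - 3.
Integrating over R: integral_0^1 integral_0^{1-x} (-x - 2*y - 3) dy dx = -2.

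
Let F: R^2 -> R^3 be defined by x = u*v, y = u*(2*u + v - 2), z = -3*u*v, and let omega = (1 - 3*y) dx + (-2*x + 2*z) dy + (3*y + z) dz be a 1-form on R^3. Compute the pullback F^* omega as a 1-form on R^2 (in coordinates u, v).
F^* omega = (v*(-56*u^2 - 11*u*v + 40*u + 1)) du + (u*(-24*u^2 - 11*u*v + 24*u + 1)) dv

Using F^*(f dg) = (f ∘ F) d(g ∘ F), substitute each coordinate x_i by F_i(u, v) in f_i, and replace dx_i by d F_i = (∂F_i/∂u) du + (∂F_i/∂v) dv.
  For the x component: f_1(F) = -6*u^2 - 3*u*v + 6*u + 1; d F_1 = (v) du + (u) dv
  For the y component: f_2(F) = -8*u*v; d F_2 = (4*u + v - 2) du + (u) dv
  For the z component: f_3(F) = 6*u*(u - 1); d F_3 = (-3*v) du + (-3*u) dv
Combining and collecting du, dv coefficients:
  coeff of du: v*(-56*u^2 - 11*u*v + 40*u + 1)
  coeff of dv: u*(-24*u^2 - 11*u*v + 24*u + 1)
F^* omega = (v*(-56*u^2 - 11*u*v + 40*u + 1)) du + (u*(-24*u^2 - 11*u*v + 24*u + 1)) dv.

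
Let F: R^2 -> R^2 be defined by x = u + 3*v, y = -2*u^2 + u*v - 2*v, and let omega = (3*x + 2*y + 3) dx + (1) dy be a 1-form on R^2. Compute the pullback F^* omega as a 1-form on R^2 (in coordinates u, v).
F^* omega = (-4*u^2 + 2*u*v - u + 6*v + 3) du + (-12*u^2 + 6*u*v + 10*u + 15*v + 7) dv

Using F^*(f dg) = (f ∘ F) d(g ∘ F), substitute each coordinate x_i by F_i(u, v) in f_i, and replace dx_i by d F_i = (∂F_i/∂u) du + (∂F_i/∂v) dv.
  For the x component: f_1(F) = -4*u^2 + 2*u*v + 3*u + 5*v + 3; d F_1 = (1) du + (3) dv
  For the y component: f_2(F) = 1; d F_2 = (-4*u + v) du + (u - 2) dv
Combining and collecting du, dv coefficients:
  coeff of du: -4*u^2 + 2*u*v - u + 6*v + 3
  coeff of dv: -12*u^2 + 6*u*v + 10*u + 15*v + 7
F^* omega = (-4*u^2 + 2*u*v - u + 6*v + 3) du + (-12*u^2 + 6*u*v + 10*u + 15*v + 7) dv.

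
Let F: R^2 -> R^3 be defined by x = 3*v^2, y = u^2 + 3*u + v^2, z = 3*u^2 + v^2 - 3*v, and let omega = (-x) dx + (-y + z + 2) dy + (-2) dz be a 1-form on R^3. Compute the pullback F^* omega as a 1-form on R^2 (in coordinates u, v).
F^* omega = (4*u^3 - 6*u*v - 17*u - 9*v + 6) du + (4*u^2*v - 6*u*v - 18*v^3 - 6*v^2 + 6) dv

Using F^*(f dg) = (f ∘ F) d(g ∘ F), substitute each coordinate x_i by F_i(u, v) in f_i, and replace dx_i by d F_i = (∂F_i/∂u) du + (∂F_i/∂v) dv.
  For the x component: f_1(F) = -3*v^2; d F_1 = (0) du + (6*v) dv
  For the y component: f_2(F) = 2*u^2 - 3*u - 3*v + 2; d F_2 = (2*u + 3) du + (2*v) dv
  For the z component: f_3(F) = -2; d F_3 = (6*u) du + (2*v - 3) dv
Combining and collecting du, dv coefficients:
  coeff of du: 4*u^3 - 6*u*v - 17*u - 9*v + 6
  coeff of dv: 4*u^2*v - 6*u*v - 18*v^3 - 6*v^2 + 6
F^* omega = (4*u^3 - 6*u*v - 17*u - 9*v + 6) du + (4*u^2*v - 6*u*v - 18*v^3 - 6*v^2 + 6) dv.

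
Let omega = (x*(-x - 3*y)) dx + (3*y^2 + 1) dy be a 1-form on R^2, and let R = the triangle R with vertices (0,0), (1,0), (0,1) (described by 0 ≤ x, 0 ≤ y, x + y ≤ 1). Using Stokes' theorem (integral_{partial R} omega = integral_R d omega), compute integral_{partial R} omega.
integral_(partial R) omega = 1/2

Stokes: integral_partial_R omega = integral_R d omega with d omega = (∂Q/∂x - ∂P/∂y) dx ∧ dy.
  ∂Q/∂x = 0
  ∂P/∂y = -3*x
  integrand = ∂Q/∂x - ∂P/∂y = 3*x.
Integrating over R: integral_0^1 integral_0^{1-x} (3*x) dy dx = 1/2.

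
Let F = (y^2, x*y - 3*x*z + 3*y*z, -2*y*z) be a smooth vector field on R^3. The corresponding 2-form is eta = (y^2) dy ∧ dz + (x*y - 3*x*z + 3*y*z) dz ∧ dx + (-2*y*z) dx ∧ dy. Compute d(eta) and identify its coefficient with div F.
d(eta) = (x - 2*y + 3*z) dx ∧ dy ∧ dz; div F = x - 2*y + 3*z

For a 2-form in R^3 of the form above, applying d gives a 3-form with coefficient ∂P/∂x + ∂Q/∂y + ∂R/∂z:
  ∂P/∂x = 0
  ∂Q/∂y = x + 3*z
  ∂R/∂z = -2*y
Sum = x - 2*y + 3*z, which is exactly div F.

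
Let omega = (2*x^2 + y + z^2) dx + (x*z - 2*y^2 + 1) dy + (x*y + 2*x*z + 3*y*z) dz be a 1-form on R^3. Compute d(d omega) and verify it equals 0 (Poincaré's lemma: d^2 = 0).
d(d omega) = 0

Step 1: d omega = sum_{i<j} (∂f_j/∂x_i - ∂f_i/∂x_j) dx_i ∧ dx_j:
  coeff of dx ∧ dy: z - 1
  coeff of dx ∧ dz: y
  coeff of dy ∧ dz: 3*z
Step 2: Apply d again to each 2-form coefficient. The only possible 3-form in R^3 is dx ∧ dy ∧ dz, with coefficient
  ∂(coeff of dy∧dz)/∂x - ∂(coeff of dx∧dz)/∂y + ∂(coeff of dx∧dy)/∂z
  = ∂/∂x (3*z) - ∂/∂y (y) + ∂/∂z (z - 1).
Each of these terms simplifies to sums of mixed partials that cancel in pairs. The result is 0 (by equality of mixed partials for smooth functions — Schwarz / Clairaut).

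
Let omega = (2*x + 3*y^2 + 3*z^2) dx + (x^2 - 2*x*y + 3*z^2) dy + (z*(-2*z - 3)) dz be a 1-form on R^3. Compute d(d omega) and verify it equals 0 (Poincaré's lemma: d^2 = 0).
d(d omega) = 0

Step 1: d omega = sum_{i<j} (∂f_j/∂x_i - ∂f_i/∂x_j) dx_i ∧ dx_j:
  coeff of dx ∧ dy: 2*x - 8*y
  coeff of dx ∧ dz: -6*z
  coeff of dy ∧ dz: -6*z
Step 2: Apply d again to each 2-form coefficient. The only possible 3-form in R^3 is dx ∧ dy ∧ dz, with coefficient
  ∂(coeff of dy∧dz)/∂x - ∂(coeff of dx∧dz)/∂y + ∂(coeff of dx∧dy)/∂z
  = ∂/∂x (-6*z) - ∂/∂y (-6*z) + ∂/∂z (2*x - 8*y).
Each of these terms simplifies to sums of mixed partials that cancel in pairs. The result is 0 (by equality of mixed partials for smooth functions — Schwarz / Clairaut).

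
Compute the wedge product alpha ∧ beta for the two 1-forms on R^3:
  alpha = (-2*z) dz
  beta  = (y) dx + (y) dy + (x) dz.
alpha ∧ beta = (2*y*z) dx ∧ dz + (2*y*z) dy ∧ dz

Distribute the wedge, using dx_i ∧ dx_j = -dx_j ∧ dx_i and dx_i ∧ dx_i = 0. For each pair (i, j) with i < j, the coefficient of dx_i ∧ dx_j in alpha ∧ beta is (alpha_i * beta_j - alpha_j * beta_i). Collecting: alpha ∧ beta = (2*y*z) dx ∧ dz + (2*y*z) dy ∧ dz.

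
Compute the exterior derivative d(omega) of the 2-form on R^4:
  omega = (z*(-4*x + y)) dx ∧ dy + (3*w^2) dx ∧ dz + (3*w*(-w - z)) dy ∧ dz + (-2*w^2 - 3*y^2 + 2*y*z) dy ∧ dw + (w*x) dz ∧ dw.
d(omega) = (-4*x + y) dx ∧ dy ∧ dz + (7*w) dx ∧ dz ∧ dw + (-6*w - 2*y - 3*z) dy ∧ dz ∧ dw

For a 2-form omega = sum_{i<j} g_{ij} dx_i ∧ dx_j, the exterior derivative is
  d(omega) = sum_{i<j} d(g_{ij}) ∧ dx_i ∧ dx_j = sum_{i<j, k} (∂g_{ij}/∂x_k) dx_k ∧ dx_i ∧ dx_j.
Expand each term, using dx_k ∧ dx_i ∧ dx_j = sgn(permutation) dx_{(a)} ∧ dx_{(b)} ∧ dx_{(c)} with (a < b < c) sorted:
  d(z*(-4*x + y)) includes (∂/∂z)(z*(-4*x + y)) dz = (-4*x + y) dz, which multiplied by dx ∧ dy gives (-4*x + y) dx ∧ dy ∧ dz
  d(3*w^2) includes (∂/∂w)(3*w^2) dw = (6*w) dw, which multiplied by dx ∧ dz gives (6*w) dx ∧ dz ∧ dw
  d(3*w*(-w - z)) includes (∂/∂w)(3*w*(-w - z)) dw = (-6*w - 3*z) dw, which multiplied by dy ∧ dz gives (-6*w - 3*z) dy ∧ dz ∧ dw
  d(-2*w^2 - 3*y^2 + 2*y*z) includes (∂/∂z)(-2*w^2 - 3*y^2 + 2*y*z) dz = (2*y) dz, which multiplied by dy ∧ dw gives (-2*y) dy ∧ dz ∧ dw
  d(w*x) includes (∂/∂x)(w*x) dx = (w) dx, which multiplied by dz ∧ dw gives (w) dx ∧ dz ∧ dw
Collecting like 3-forms: d(omega) = (-4*x + y) dx ∧ dy ∧ dz + (7*w) dx ∧ dz ∧ dw + (-6*w - 2*y - 3*z) dy ∧ dz ∧ dw.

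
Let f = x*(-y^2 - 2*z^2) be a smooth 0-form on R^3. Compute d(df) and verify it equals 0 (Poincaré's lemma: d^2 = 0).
d(df) = 0

Step 1: df = sum_i (∂f/∂x_i) dx_i = (-y^2 - 2*z^2) dx + (-2*x*y) dy + (-4*x*z) dz.
Step 2: Apply d again. Using the 1-form formula, the coefficient of dx ∧ dy in d(df) is ∂^2 f/∂x ∂y - ∂^2 f/∂y ∂x = (-2*y) - (-2*y) = 0 (equality of mixed partials for smooth f).
Similarly for dx ∧ dz and dy ∧ dz — all coefficients vanish. So d(df) = 0.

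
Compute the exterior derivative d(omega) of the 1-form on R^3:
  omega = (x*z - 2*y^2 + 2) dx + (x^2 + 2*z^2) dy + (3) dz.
d(omega) = (2*x + 4*y) dx ∧ dy + (-x) dx ∧ dz + (-4*z) dy ∧ dz

For a 1-form omega = sum_i f_i dx_i, the exterior derivative is
  d(omega) = sum_{i < j} (∂f_j/∂x_i - ∂f_i/∂x_j) dx_i ∧ dx_j.
  coefficient of dx ∧ dy: ∂f_2/∂x - ∂f_1/∂y = ∂(x^2 + 2*z^2)/∂x - ∂(x*z - 2*y^2 + 2)/∂y = 2*x + 4*y
  coefficient of dx ∧ dz: ∂f_3/∂x - ∂f_1/∂z = ∂(3)/∂x - ∂(x*z - 2*y^2 + 2)/∂z = -x
  coefficient of dy ∧ dz: ∂f_3/∂y - ∂f_2/∂z = ∂(3)/∂y - ∂(x^2 + 2*z^2)/∂z = -4*z
Assembling: d(omega) = (2*x + 4*y) dx ∧ dy + (-x) dx ∧ dz + (-4*z) dy ∧ dz.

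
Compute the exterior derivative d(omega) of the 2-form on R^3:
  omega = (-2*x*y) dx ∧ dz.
d(omega) = (2*x) dx ∧ dy ∧ dz

For a 2-form omega = sum_{i<j} g_{ij} dx_i ∧ dx_j, the exterior derivative is
  d(omega) = sum_{i<j} d(g_{ij}) ∧ dx_i ∧ dx_j = sum_{i<j, k} (∂g_{ij}/∂x_k) dx_k ∧ dx_i ∧ dx_j.
Expand each term, using dx_k ∧ dx_i ∧ dx_j = sgn(permutation) dx_{(a)} ∧ dx_{(b)} ∧ dx_{(c)} with (a < b < c) sorted:
  d(-2*x*y) includes (∂/∂y)(-2*x*y) dy = (-2*x) dy, which multiplied by dx ∧ dz gives (2*x) dx ∧ dy ∧ dz
Collecting like 3-forms: d(omega) = (2*x) dx ∧ dy ∧ dz.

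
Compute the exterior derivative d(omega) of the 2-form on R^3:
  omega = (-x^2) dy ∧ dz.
d(omega) = (-2*x) dx ∧ dy ∧ dz

For a 2-form omega = sum_{i<j} g_{ij} dx_i ∧ dx_j, the exterior derivative is
  d(omega) = sum_{i<j} d(g_{ij}) ∧ dx_i ∧ dx_j = sum_{i<j, k} (∂g_{ij}/∂x_k) dx_k ∧ dx_i ∧ dx_j.
Expand each term, using dx_k ∧ dx_i ∧ dx_j = sgn(permutation) dx_{(a)} ∧ dx_{(b)} ∧ dx_{(c)} with (a < b < c) sorted:
  d(-x^2) includes (∂/∂x)(-x^2) dx = (-2*x) dx, which multiplied by dy ∧ dz gives (-2*x) dx ∧ dy ∧ dz
Collecting like 3-forms: d(omega) = (-2*x) dx ∧ dy ∧ dz.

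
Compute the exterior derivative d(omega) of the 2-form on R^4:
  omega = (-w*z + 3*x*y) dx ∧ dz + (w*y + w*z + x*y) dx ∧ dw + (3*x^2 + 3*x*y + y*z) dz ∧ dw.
d(omega) = (-3*x) dx ∧ dy ∧ dz + (-w + 6*x + 3*y - z) dx ∧ dz ∧ dw + (-w - x) dx ∧ dy ∧ dw + (3*x + z) dy ∧ dz ∧ dw

For a 2-form omega = sum_{i<j} g_{ij} dx_i ∧ dx_j, the exterior derivative is
  d(omega) = sum_{i<j} d(g_{ij}) ∧ dx_i ∧ dx_j = sum_{i<j, k} (∂g_{ij}/∂x_k) dx_k ∧ dx_i ∧ dx_j.
Expand each term, using dx_k ∧ dx_i ∧ dx_j = sgn(permutation) dx_{(a)} ∧ dx_{(b)} ∧ dx_{(c)} with (a < b < c) sorted:
  d(-w*z + 3*x*y) includes (∂/∂y)(-w*z + 3*x*y) dy = (3*x) dy, which multiplied by dx ∧ dz gives (-3*x) dx ∧ dy ∧ dz
  d(-w*z + 3*x*y) includes (∂/∂w)(-w*z + 3*x*y) dw = (-z) dw, which multiplied by dx ∧ dz gives (-z) dx ∧ dz ∧ dw
  d(w*y + w*z + x*y) includes (∂/∂y)(w*y + w*z + x*y) dy = (w + x) dy, which multiplied by dx ∧ dw gives (-w - x) dx ∧ dy ∧ dw
  d(w*y + w*z + x*y) includes (∂/∂z)(w*y + w*z + x*y) dz = (w) dz, which multiplied by dx ∧ dw gives (-w) dx ∧ dz ∧ dw
  d(3*x^2 + 3*x*y + y*z) includes (∂/∂x)(3*x^2 + 3*x*y + y*z) dx = (6*x + 3*y) dx, which multiplied by dz ∧ dw gives (6*x + 3*y) dx ∧ dz ∧ dw
  d(3*x^2 + 3*x*y + y*z) includes (∂/∂y)(3*x^2 + 3*x*y + y*z) dy = (3*x + z) dy, which multiplied by dz ∧ dw gives (3*x + z) dy ∧ dz ∧ dw
Collecting like 3-forms: d(omega) = (-3*x) dx ∧ dy ∧ dz + (-w + 6*x + 3*y - z) dx ∧ dz ∧ dw + (-w - x) dx ∧ dy ∧ dw + (3*x + z) dy ∧ dz ∧ dw.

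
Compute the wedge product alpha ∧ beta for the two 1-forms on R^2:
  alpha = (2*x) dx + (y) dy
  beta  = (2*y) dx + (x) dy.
alpha ∧ beta = (2*x^2 - 2*y^2) dx ∧ dy

Distribute the wedge, using dx_i ∧ dx_j = -dx_j ∧ dx_i and dx_i ∧ dx_i = 0. For each pair (i, j) with i < j, the coefficient of dx_i ∧ dx_j in alpha ∧ beta is (alpha_i * beta_j - alpha_j * beta_i). Collecting: alpha ∧ beta = (2*x^2 - 2*y^2) dx ∧ dy.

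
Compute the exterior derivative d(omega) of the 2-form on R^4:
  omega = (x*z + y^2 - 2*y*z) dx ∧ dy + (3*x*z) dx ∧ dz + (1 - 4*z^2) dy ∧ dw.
d(omega) = (x - 2*y) dx ∧ dy ∧ dz + (8*z) dy ∧ dz ∧ dw

For a 2-form omega = sum_{i<j} g_{ij} dx_i ∧ dx_j, the exterior derivative is
  d(omega) = sum_{i<j} d(g_{ij}) ∧ dx_i ∧ dx_j = sum_{i<j, k} (∂g_{ij}/∂x_k) dx_k ∧ dx_i ∧ dx_j.
Expand each term, using dx_k ∧ dx_i ∧ dx_j = sgn(permutation) dx_{(a)} ∧ dx_{(b)} ∧ dx_{(c)} with (a < b < c) sorted:
  d(x*z + y^2 - 2*y*z) includes (∂/∂z)(x*z + y^2 - 2*y*z) dz = (x - 2*y) dz, which multiplied by dx ∧ dy gives (x - 2*y) dx ∧ dy ∧ dz
  d(1 - 4*z^2) includes (∂/∂z)(1 - 4*z^2) dz = (-8*z) dz, which multiplied by dy ∧ dw gives (8*z) dy ∧ dz ∧ dw
Collecting like 3-forms: d(omega) = (x - 2*y) dx ∧ dy ∧ dz + (8*z) dy ∧ dz ∧ dw.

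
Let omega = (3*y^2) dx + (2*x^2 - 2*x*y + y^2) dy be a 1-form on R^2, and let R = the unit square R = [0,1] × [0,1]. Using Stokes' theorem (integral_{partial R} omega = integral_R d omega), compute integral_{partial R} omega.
integral_(partial R) omega = -2

Stokes: integral_partial_R omega = integral_R d omega with d omega = (∂Q/∂x - ∂P/∂y) dx ∧ dy.
  ∂Q/∂x = 4*x - 2*y
  ∂P/∂y = 6*y
  integrand = ∂Q/∂x - ∂P/∂y = 4*x - 8*y.
Integrating over R: integral_0^1 integral_0^1 (4*x - 8*y) dx dy = -2.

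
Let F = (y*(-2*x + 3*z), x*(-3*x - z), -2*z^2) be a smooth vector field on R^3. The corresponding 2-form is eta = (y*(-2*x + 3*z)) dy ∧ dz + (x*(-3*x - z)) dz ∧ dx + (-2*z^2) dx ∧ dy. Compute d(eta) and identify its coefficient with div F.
d(eta) = (-2*y - 4*z) dx ∧ dy ∧ dz; div F = -2*y - 4*z

For a 2-form in R^3 of the form above, applying d gives a 3-form with coefficient ∂P/∂x + ∂Q/∂y + ∂R/∂z:
  ∂P/∂x = -2*y
  ∂Q/∂y = 0
  ∂R/∂z = -4*z
Sum = -2*y - 4*z, which is exactly div F.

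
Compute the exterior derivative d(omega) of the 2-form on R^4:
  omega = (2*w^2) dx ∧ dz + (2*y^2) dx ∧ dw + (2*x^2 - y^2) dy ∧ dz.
d(omega) = (4*w) dx ∧ dz ∧ dw + (-4*y) dx ∧ dy ∧ dw + (4*x) dx ∧ dy ∧ dz

For a 2-form omega = sum_{i<j} g_{ij} dx_i ∧ dx_j, the exterior derivative is
  d(omega) = sum_{i<j} d(g_{ij}) ∧ dx_i ∧ dx_j = sum_{i<j, k} (∂g_{ij}/∂x_k) dx_k ∧ dx_i ∧ dx_j.
Expand each term, using dx_k ∧ dx_i ∧ dx_j = sgn(permutation) dx_{(a)} ∧ dx_{(b)} ∧ dx_{(c)} with (a < b < c) sorted:
  d(2*w^2) includes (∂/∂w)(2*w^2) dw = (4*w) dw, which multiplied by dx ∧ dz gives (4*w) dx ∧ dz ∧ dw
  d(2*y^2) includes (∂/∂y)(2*y^2) dy = (4*y) dy, which multiplied by dx ∧ dw gives (-4*y) dx ∧ dy ∧ dw
  d(2*x^2 - y^2) includes (∂/∂x)(2*x^2 - y^2) dx = (4*x) dx, which multiplied by dy ∧ dz gives (4*x) dx ∧ dy ∧ dz
Collecting like 3-forms: d(omega) = (4*w) dx ∧ dz ∧ dw + (-4*y) dx ∧ dy ∧ dw + (4*x) dx ∧ dy ∧ dz.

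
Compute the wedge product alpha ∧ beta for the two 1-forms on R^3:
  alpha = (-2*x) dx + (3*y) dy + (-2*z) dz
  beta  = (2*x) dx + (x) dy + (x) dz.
alpha ∧ beta = (-2*x*(x + 3*y)) dx ∧ dy + (2*x*(-x + 2*z)) dx ∧ dz + (x*(3*y + 2*z)) dy ∧ dz

Distribute the wedge, using dx_i ∧ dx_j = -dx_j ∧ dx_i and dx_i ∧ dx_i = 0. For each pair (i, j) with i < j, the coefficient of dx_i ∧ dx_j in alpha ∧ beta is (alpha_i * beta_j - alpha_j * beta_i). Collecting: alpha ∧ beta = (-2*x*(x + 3*y)) dx ∧ dy + (2*x*(-x + 2*z)) dx ∧ dz + (x*(3*y + 2*z)) dy ∧ dz.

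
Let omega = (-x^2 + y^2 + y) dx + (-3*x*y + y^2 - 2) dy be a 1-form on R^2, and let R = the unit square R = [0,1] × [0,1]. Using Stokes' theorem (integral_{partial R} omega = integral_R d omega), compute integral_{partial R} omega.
integral_(partial R) omega = -7/2

Stokes: integral_partial_R omega = integral_R d omega with d omega = (∂Q/∂x - ∂P/∂y) dx ∧ dy.
  ∂Q/∂x = -3*y
  ∂P/∂y = 2*y + 1
  integrand = ∂Q/∂x - ∂P/∂y = -5*y - 1.
Integrating over R: integral_0^1 integral_0^1 (-5*y - 1) dx dy = -7/2.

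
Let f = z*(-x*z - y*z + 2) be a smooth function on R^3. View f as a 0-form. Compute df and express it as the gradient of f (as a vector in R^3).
df = (-z^2) dx + (-z^2) dy + (-2*x*z - 2*y*z + 2) dz; grad f = (-z^2, -z^2, -2*x*z - 2*y*z + 2)

For a 0-form f, d f = (∂f/∂x) dx + (∂f/∂y) dy + (∂f/∂z) dz. The components of the vector representation are exactly the entries of grad f in Cartesian coordinates:
  ∂f/∂x = -z^2
  ∂f/∂y = -z^2
  ∂f/∂z = -2*x*z - 2*y*z + 2.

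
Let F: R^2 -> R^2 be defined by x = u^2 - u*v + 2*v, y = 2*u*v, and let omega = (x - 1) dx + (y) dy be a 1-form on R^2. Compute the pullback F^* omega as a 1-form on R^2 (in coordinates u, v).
F^* omega = (2*u^3 - 3*u^2*v + 5*u*v^2 + 4*u*v - 2*u - 2*v^2 + v) du + (-u^3 + 5*u^2*v + 2*u^2 - 4*u*v + u + 4*v - 2) dv

Using F^*(f dg) = (f ∘ F) d(g ∘ F), substitute each coordinate x_i by F_i(u, v) in f_i, and replace dx_i by d F_i = (∂F_i/∂u) du + (∂F_i/∂v) dv.
  For the x component: f_1(F) = u^2 - u*v + 2*v - 1; d F_1 = (2*u - v) du + (2 - u) dv
  For the y component: f_2(F) = 2*u*v; d F_2 = (2*v) du + (2*u) dv
Combining and collecting du, dv coefficients:
  coeff of du: 2*u^3 - 3*u^2*v + 5*u*v^2 + 4*u*v - 2*u - 2*v^2 + v
  coeff of dv: -u^3 + 5*u^2*v + 2*u^2 - 4*u*v + u + 4*v - 2
F^* omega = (2*u^3 - 3*u^2*v + 5*u*v^2 + 4*u*v - 2*u - 2*v^2 + v) du + (-u^3 + 5*u^2*v + 2*u^2 - 4*u*v + u + 4*v - 2) dv.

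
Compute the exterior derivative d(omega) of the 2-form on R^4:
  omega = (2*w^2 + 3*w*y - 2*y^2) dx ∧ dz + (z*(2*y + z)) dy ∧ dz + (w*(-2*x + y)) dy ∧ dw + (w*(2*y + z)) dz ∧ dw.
d(omega) = (-3*w + 4*y) dx ∧ dy ∧ dz + (4*w + 3*y) dx ∧ dz ∧ dw + (-2*w) dx ∧ dy ∧ dw + (2*w) dy ∧ dz ∧ dw

For a 2-form omega = sum_{i<j} g_{ij} dx_i ∧ dx_j, the exterior derivative is
  d(omega) = sum_{i<j} d(g_{ij}) ∧ dx_i ∧ dx_j = sum_{i<j, k} (∂g_{ij}/∂x_k) dx_k ∧ dx_i ∧ dx_j.
Expand each term, using dx_k ∧ dx_i ∧ dx_j = sgn(permutation) dx_{(a)} ∧ dx_{(b)} ∧ dx_{(c)} with (a < b < c) sorted:
  d(2*w^2 + 3*w*y - 2*y^2) includes (∂/∂y)(2*w^2 + 3*w*y - 2*y^2) dy = (3*w - 4*y) dy, which multiplied by dx ∧ dz gives (-3*w + 4*y) dx ∧ dy ∧ dz
  d(2*w^2 + 3*w*y - 2*y^2) includes (∂/∂w)(2*w^2 + 3*w*y - 2*y^2) dw = (4*w + 3*y) dw, which multiplied by dx ∧ dz gives (4*w + 3*y) dx ∧ dz ∧ dw
  d(w*(-2*x + y)) includes (∂/∂x)(w*(-2*x + y)) dx = (-2*w) dx, which multiplied by dy ∧ dw gives (-2*w) dx ∧ dy ∧ dw
  d(w*(2*y + z)) includes (∂/∂y)(w*(2*y + z)) dy = (2*w) dy, which multiplied by dz ∧ dw gives (2*w) dy ∧ dz ∧ dw
Collecting like 3-forms: d(omega) = (-3*w + 4*y) dx ∧ dy ∧ dz + (4*w + 3*y) dx ∧ dz ∧ dw + (-2*w) dx ∧ dy ∧ dw + (2*w) dy ∧ dz ∧ dw.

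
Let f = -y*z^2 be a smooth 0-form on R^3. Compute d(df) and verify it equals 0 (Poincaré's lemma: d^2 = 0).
d(df) = 0

Step 1: df = sum_i (∂f/∂x_i) dx_i = (0) dx + (-z^2) dy + (-2*y*z) dz.
Step 2: Apply d again. Using the 1-form formula, the coefficient of dx ∧ dy in d(df) is ∂^2 f/∂x ∂y - ∂^2 f/∂y ∂x = (0) - (0) = 0 (equality of mixed partials for smooth f).
Similarly for dx ∧ dz and dy ∧ dz — all coefficients vanish. So d(df) = 0.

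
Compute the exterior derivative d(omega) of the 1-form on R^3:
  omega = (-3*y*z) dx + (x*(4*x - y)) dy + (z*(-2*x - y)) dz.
d(omega) = (8*x - y + 3*z) dx ∧ dy + (3*y - 2*z) dx ∧ dz + (-z) dy ∧ dz

For a 1-form omega = sum_i f_i dx_i, the exterior derivative is
  d(omega) = sum_{i < j} (∂f_j/∂x_i - ∂f_i/∂x_j) dx_i ∧ dx_j.
  coefficient of dx ∧ dy: ∂f_2/∂x - ∂f_1/∂y = ∂(x*(4*x - y))/∂x - ∂(-3*y*z)/∂y = 8*x - y + 3*z
  coefficient of dx ∧ dz: ∂f_3/∂x - ∂f_1/∂z = ∂(z*(-2*x - y))/∂x - ∂(-3*y*z)/∂z = 3*y - 2*z
  coefficient of dy ∧ dz: ∂f_3/∂y - ∂f_2/∂z = ∂(z*(-2*x - y))/∂y - ∂(x*(4*x - y))/∂z = -z
Assembling: d(omega) = (8*x - y + 3*z) dx ∧ dy + (3*y - 2*z) dx ∧ dz + (-z) dy ∧ dz.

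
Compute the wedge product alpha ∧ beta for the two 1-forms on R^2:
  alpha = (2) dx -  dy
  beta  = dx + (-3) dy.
alpha ∧ beta = (-5) dx ∧ dy

Distribute the wedge, using dx_i ∧ dx_j = -dx_j ∧ dx_i and dx_i ∧ dx_i = 0. For each pair (i, j) with i < j, the coefficient of dx_i ∧ dx_j in alpha ∧ beta is (alpha_i * beta_j - alpha_j * beta_i). Collecting: alpha ∧ beta = (-5) dx ∧ dy.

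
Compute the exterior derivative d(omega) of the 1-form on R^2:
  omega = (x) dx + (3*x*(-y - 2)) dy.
d(omega) = (-3*y - 6) dx ∧ dy

For a 1-form omega = sum_i f_i dx_i, the exterior derivative is
  d(omega) = sum_{i < j} (∂f_j/∂x_i - ∂f_i/∂x_j) dx_i ∧ dx_j.
  coefficient of dx ∧ dy: ∂f_2/∂x - ∂f_1/∂y = ∂(3*x*(-y - 2))/∂x - ∂(x)/∂y = -3*y - 6
Assembling: d(omega) = (-3*y - 6) dx ∧ dy.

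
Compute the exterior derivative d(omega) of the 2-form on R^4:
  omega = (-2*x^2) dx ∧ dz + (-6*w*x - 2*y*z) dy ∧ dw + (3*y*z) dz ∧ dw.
d(omega) = (-6*w) dx ∧ dy ∧ dw + (2*y + 3*z) dy ∧ dz ∧ dw

For a 2-form omega = sum_{i<j} g_{ij} dx_i ∧ dx_j, the exterior derivative is
  d(omega) = sum_{i<j} d(g_{ij}) ∧ dx_i ∧ dx_j = sum_{i<j, k} (∂g_{ij}/∂x_k) dx_k ∧ dx_i ∧ dx_j.
Expand each term, using dx_k ∧ dx_i ∧ dx_j = sgn(permutation) dx_{(a)} ∧ dx_{(b)} ∧ dx_{(c)} with (a < b < c) sorted:
  d(-6*w*x - 2*y*z) includes (∂/∂x)(-6*w*x - 2*y*z) dx = (-6*w) dx, which multiplied by dy ∧ dw gives (-6*w) dx ∧ dy ∧ dw
  d(-6*w*x - 2*y*z) includes (∂/∂z)(-6*w*x - 2*y*z) dz = (-2*y) dz, which multiplied by dy ∧ dw gives (2*y) dy ∧ dz ∧ dw
  d(3*y*z) includes (∂/∂y)(3*y*z) dy = (3*z) dy, which multiplied by dz ∧ dw gives (3*z) dy ∧ dz ∧ dw
Collecting like 3-forms: d(omega) = (-6*w) dx ∧ dy ∧ dw + (2*y + 3*z) dy ∧ dz ∧ dw.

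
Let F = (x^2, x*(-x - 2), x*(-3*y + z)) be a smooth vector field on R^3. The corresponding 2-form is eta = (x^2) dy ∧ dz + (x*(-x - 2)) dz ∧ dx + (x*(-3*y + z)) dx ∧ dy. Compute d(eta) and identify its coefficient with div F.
d(eta) = (3*x) dx ∧ dy ∧ dz; div F = 3*x

For a 2-form in R^3 of the form above, applying d gives a 3-form with coefficient ∂P/∂x + ∂Q/∂y + ∂R/∂z:
  ∂P/∂x = 2*x
  ∂Q/∂y = 0
  ∂R/∂z = x
Sum = 3*x, which is exactly div F.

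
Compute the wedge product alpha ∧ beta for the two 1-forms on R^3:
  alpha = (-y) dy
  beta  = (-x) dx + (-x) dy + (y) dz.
alpha ∧ beta = (-x*y) dx ∧ dy + (-y^2) dy ∧ dz

Distribute the wedge, using dx_i ∧ dx_j = -dx_j ∧ dx_i and dx_i ∧ dx_i = 0. For each pair (i, j) with i < j, the coefficient of dx_i ∧ dx_j in alpha ∧ beta is (alpha_i * beta_j - alpha_j * beta_i). Collecting: alpha ∧ beta = (-x*y) dx ∧ dy + (-y^2) dy ∧ dz.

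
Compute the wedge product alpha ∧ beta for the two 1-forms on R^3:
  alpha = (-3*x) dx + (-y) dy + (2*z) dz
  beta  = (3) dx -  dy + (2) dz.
alpha ∧ beta = (3*x + 3*y) dx ∧ dy + (-6*x - 6*z) dx ∧ dz + (-2*y + 2*z) dy ∧ dz

Distribute the wedge, using dx_i ∧ dx_j = -dx_j ∧ dx_i and dx_i ∧ dx_i = 0. For each pair (i, j) with i < j, the coefficient of dx_i ∧ dx_j in alpha ∧ beta is (alpha_i * beta_j - alpha_j * beta_i). Collecting: alpha ∧ beta = (3*x + 3*y) dx ∧ dy + (-6*x - 6*z) dx ∧ dz + (-2*y + 2*z) dy ∧ dz.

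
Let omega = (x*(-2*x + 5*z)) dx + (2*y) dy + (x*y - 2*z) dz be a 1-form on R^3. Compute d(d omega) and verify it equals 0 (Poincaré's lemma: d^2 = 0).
d(d omega) = 0

Step 1: d omega = sum_{i<j} (∂f_j/∂x_i - ∂f_i/∂x_j) dx_i ∧ dx_j:
  coeff of dx ∧ dy: 0
  coeff of dx ∧ dz: -5*x + y
  coeff of dy ∧ dz: x
Step 2: Apply d again to each 2-form coefficient. The only possible 3-form in R^3 is dx ∧ dy ∧ dz, with coefficient
  ∂(coeff of dy∧dz)/∂x - ∂(coeff of dx∧dz)/∂y + ∂(coeff of dx∧dy)/∂z
  = ∂/∂x (x) - ∂/∂y (-5*x + y) + ∂/∂z (0).
Each of these terms simplifies to sums of mixed partials that cancel in pairs. The result is 0 (by equality of mixed partials for smooth functions — Schwarz / Clairaut).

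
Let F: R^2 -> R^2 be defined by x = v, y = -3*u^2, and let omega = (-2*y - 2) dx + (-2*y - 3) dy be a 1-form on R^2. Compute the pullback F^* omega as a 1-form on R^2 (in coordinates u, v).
F^* omega = (-36*u^3 + 18*u) du + (6*u^2 - 2) dv

Using F^*(f dg) = (f ∘ F) d(g ∘ F), substitute each coordinate x_i by F_i(u, v) in f_i, and replace dx_i by d F_i = (∂F_i/∂u) du + (∂F_i/∂v) dv.
  For the x component: f_1(F) = 6*u^2 - 2; d F_1 = (0) du + (1) dv
  For the y component: f_2(F) = 6*u^2 - 3; d F_2 = (-6*u) du + (0) dv
Combining and collecting du, dv coefficients:
  coeff of du: -36*u^3 + 18*u
  coeff of dv: 6*u^2 - 2
F^* omega = (-36*u^3 + 18*u) du + (6*u^2 - 2) dv.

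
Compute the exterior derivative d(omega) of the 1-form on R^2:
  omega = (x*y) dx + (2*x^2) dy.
d(omega) = (3*x) dx ∧ dy

For a 1-form omega = sum_i f_i dx_i, the exterior derivative is
  d(omega) = sum_{i < j} (∂f_j/∂x_i - ∂f_i/∂x_j) dx_i ∧ dx_j.
  coefficient of dx ∧ dy: ∂f_2/∂x - ∂f_1/∂y = ∂(2*x^2)/∂x - ∂(x*y)/∂y = 3*x
Assembling: d(omega) = (3*x) dx ∧ dy.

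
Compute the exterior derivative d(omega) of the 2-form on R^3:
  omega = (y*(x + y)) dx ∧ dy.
d(omega) = 0

For a 2-form omega = sum_{i<j} g_{ij} dx_i ∧ dx_j, the exterior derivative is
  d(omega) = sum_{i<j} d(g_{ij}) ∧ dx_i ∧ dx_j = sum_{i<j, k} (∂g_{ij}/∂x_k) dx_k ∧ dx_i ∧ dx_j.
Expand each term, using dx_k ∧ dx_i ∧ dx_j = sgn(permutation) dx_{(a)} ∧ dx_{(b)} ∧ dx_{(c)} with (a < b < c) sorted:

Collecting like 3-forms: d(omega) = 0.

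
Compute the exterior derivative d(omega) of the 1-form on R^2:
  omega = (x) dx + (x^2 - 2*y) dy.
d(omega) = (2*x) dx ∧ dy

For a 1-form omega = sum_i f_i dx_i, the exterior derivative is
  d(omega) = sum_{i < j} (∂f_j/∂x_i - ∂f_i/∂x_j) dx_i ∧ dx_j.
  coefficient of dx ∧ dy: ∂f_2/∂x - ∂f_1/∂y = ∂(x^2 - 2*y)/∂x - ∂(x)/∂y = 2*x
Assembling: d(omega) = (2*x) dx ∧ dy.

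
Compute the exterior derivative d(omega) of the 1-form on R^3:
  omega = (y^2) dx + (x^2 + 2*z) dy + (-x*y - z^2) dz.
d(omega) = (2*x - 2*y) dx ∧ dy + (-y) dx ∧ dz + (-x - 2) dy ∧ dz

For a 1-form omega = sum_i f_i dx_i, the exterior derivative is
  d(omega) = sum_{i < j} (∂f_j/∂x_i - ∂f_i/∂x_j) dx_i ∧ dx_j.
  coefficient of dx ∧ dy: ∂f_2/∂x - ∂f_1/∂y = ∂(x^2 + 2*z)/∂x - ∂(y^2)/∂y = 2*x - 2*y
  coefficient of dx ∧ dz: ∂f_3/∂x - ∂f_1/∂z = ∂(-x*y - z^2)/∂x - ∂(y^2)/∂z = -y
  coefficient of dy ∧ dz: ∂f_3/∂y - ∂f_2/∂z = ∂(-x*y - z^2)/∂y - ∂(x^2 + 2*z)/∂z = -x - 2
Assembling: d(omega) = (2*x - 2*y) dx ∧ dy + (-y) dx ∧ dz + (-x - 2) dy ∧ dz.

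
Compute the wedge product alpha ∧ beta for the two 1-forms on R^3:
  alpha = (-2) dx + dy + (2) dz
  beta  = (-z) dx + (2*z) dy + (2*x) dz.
alpha ∧ beta = (-3*z) dx ∧ dy + (-4*x + 2*z) dx ∧ dz + (2*x - 4*z) dy ∧ dz

Distribute the wedge, using dx_i ∧ dx_j = -dx_j ∧ dx_i and dx_i ∧ dx_i = 0. For each pair (i, j) with i < j, the coefficient of dx_i ∧ dx_j in alpha ∧ beta is (alpha_i * beta_j - alpha_j * beta_i). Collecting: alpha ∧ beta = (-3*z) dx ∧ dy + (-4*x + 2*z) dx ∧ dz + (2*x - 4*z) dy ∧ dz.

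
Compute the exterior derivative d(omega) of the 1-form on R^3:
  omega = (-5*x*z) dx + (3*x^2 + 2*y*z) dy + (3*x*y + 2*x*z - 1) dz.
d(omega) = (6*x) dx ∧ dy + (5*x + 3*y + 2*z) dx ∧ dz + (3*x - 2*y) dy ∧ dz

For a 1-form omega = sum_i f_i dx_i, the exterior derivative is
  d(omega) = sum_{i < j} (∂f_j/∂x_i - ∂f_i/∂x_j) dx_i ∧ dx_j.
  coefficient of dx ∧ dy: ∂f_2/∂x - ∂f_1/∂y = ∂(3*x^2 + 2*y*z)/∂x - ∂(-5*x*z)/∂y = 6*x
  coefficient of dx ∧ dz: ∂f_3/∂x - ∂f_1/∂z = ∂(3*x*y + 2*x*z - 1)/∂x - ∂(-5*x*z)/∂z = 5*x + 3*y + 2*z
  coefficient of dy ∧ dz: ∂f_3/∂y - ∂f_2/∂z = ∂(3*x*y + 2*x*z - 1)/∂y - ∂(3*x^2 + 2*y*z)/∂z = 3*x - 2*y
Assembling: d(omega) = (6*x) dx ∧ dy + (5*x + 3*y + 2*z) dx ∧ dz + (3*x - 2*y) dy ∧ dz.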